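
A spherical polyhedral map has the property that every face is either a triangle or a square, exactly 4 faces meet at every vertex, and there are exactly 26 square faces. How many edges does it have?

Let x be the number of triangles; then F = 26 + x.
Edge–face incidences: 2E = 4·26 + 3·x = 104 + 3x.
Every vertex has degree 4, so 4V = 2E.
Euler: V − E + F = 2 ⇒ (2E)/4 − E + (26 + x) = 2.
Multiply by 8: 2·(2E) − 4·(2E) + 8·(26 + x) = 16, i.e. 208 + 8x − 2·(104 + 3x) = 16.
Collecting terms: 2x = 16, so x = 8.
Then 2E = 104 + 3·8 = 128, so E = 64, V = 2E/4 = 32, F = 26 + 8 = 34.

64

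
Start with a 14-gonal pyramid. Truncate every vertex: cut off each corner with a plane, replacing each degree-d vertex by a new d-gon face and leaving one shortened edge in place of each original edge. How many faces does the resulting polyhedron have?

The base solid has V = 15, E = 28, F = 15.
Truncation replaces each original edge-end by a new vertex, so V′ = 2E = 56.
Each original edge survives, and each old vertex of degree d contributes d new edges; summing degrees gives Σd = 2E, so E′ = E + 2E = 3E = 84.
Each original face survives and each original vertex becomes one new face: F′ = F + V = 30.

30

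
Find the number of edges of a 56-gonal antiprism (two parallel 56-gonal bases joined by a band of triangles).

An antiprism on an n-gon has two n-gon caps and 2n triangles: V = 2·56 = 112, E = 4·56 = 224, F = 2·56 + 2 = 114.

224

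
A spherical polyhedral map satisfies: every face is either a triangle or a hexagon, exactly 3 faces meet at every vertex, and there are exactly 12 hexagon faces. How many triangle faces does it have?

Let x be the number of triangles; then F = 12 + x.
Edge–face incidences: 2E = 6·12 + 3·x = 72 + 3x.
Every vertex has degree 3, so 3V = 2E.
Euler: V − E + F = 2 ⇒ (2E)/3 − E + (12 + x) = 2.
Multiply by 6: 2·(2E) − 3·(2E) + 6·(12 + x) = 12, i.e. 72 + 6x − (72 + 3x) = 12.
Collecting terms: 3x = 12, so x = 4.
Then 2E = 72 + 3·4 = 84, so E = 42, V = 2E/3 = 28, F = 12 + 4 = 16.

4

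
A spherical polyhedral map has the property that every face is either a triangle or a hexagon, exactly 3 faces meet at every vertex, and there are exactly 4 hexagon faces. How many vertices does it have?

Let x be the number of triangles; then F = 4 + x.
Edge–face incidences: 2E = 6·4 + 3·x = 24 + 3x.
Every vertex has degree 3, so 3V = 2E.
Euler: V − E + F = 2 ⇒ (2E)/3 − E + (4 + x) = 2.
Multiply by 6: 2·(2E) − 3·(2E) + 6·(4 + x) = 12, i.e. 24 + 6x − (24 + 3x) = 12.
Collecting terms: 3x = 12, so x = 4.
Then 2E = 24 + 3·4 = 36, so E = 18, V = 2E/3 = 12, F = 4 + 4 = 8.

12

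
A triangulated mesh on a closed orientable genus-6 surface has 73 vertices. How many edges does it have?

249

χ = 2 − 2·6 = -10, and every face is a triangle so 3F = 2E.
V − E + F = -10 with E = 3F/2 gives 73 − (3/2 − 1)·F = -10, so F = 166 and E = 249.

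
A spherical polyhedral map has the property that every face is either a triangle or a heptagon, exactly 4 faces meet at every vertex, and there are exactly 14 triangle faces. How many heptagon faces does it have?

2

Let x be the number of heptagons; then F = 14 + x.
Edge–face incidences: 2E = 3·14 + 7·x = 42 + 7x.
Every vertex has degree 4, so 4V = 2E.
Euler: V − E + F = 2 ⇒ (2E)/4 − E + (14 + x) = 2.
Multiply by 8: 2·(2E) − 4·(2E) + 8·(14 + x) = 16, i.e. 112 + 8x − 2·(42 + 7x) = 16.
Collecting terms: −6x + 28 = 16, so −6x = −12, so x = 2.
Then 2E = 42 + 7·2 = 56, so E = 28, V = 2E/4 = 14, F = 14 + 2 = 16.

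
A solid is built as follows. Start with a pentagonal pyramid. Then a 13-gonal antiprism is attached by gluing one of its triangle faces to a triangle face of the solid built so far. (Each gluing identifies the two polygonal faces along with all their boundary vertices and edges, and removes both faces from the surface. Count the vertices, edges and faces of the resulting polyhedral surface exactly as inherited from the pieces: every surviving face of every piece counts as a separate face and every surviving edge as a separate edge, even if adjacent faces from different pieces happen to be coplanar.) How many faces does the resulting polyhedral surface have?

A pentagonal pyramid: V=6, E=10, F=6.
Attach a 13-gonal antiprism (V=26, E=52, F=28) along a 3-gon: merge 3 vertices and 3 edges, delete both glued faces → V=29, E=59, F=32.
Check: V − E + F = 29 − 59 + 32 = 2.

32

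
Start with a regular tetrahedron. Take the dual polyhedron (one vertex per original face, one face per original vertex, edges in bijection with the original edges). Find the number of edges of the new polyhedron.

6

The base solid has V = 4, E = 6, F = 4.
The dual swaps V and F and preserves E: V′ = F = 4, E′ = E = 6, F′ = V = 4.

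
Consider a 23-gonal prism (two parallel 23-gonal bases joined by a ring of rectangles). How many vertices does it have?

A prism on an n-gon has two n-gon bases and n rectangular sides: V = 2·23 = 46, E = 3·23 = 69, F = 23 + 2 = 25.
Check: V − E + F = 46 − 69 + 25 = 2.

46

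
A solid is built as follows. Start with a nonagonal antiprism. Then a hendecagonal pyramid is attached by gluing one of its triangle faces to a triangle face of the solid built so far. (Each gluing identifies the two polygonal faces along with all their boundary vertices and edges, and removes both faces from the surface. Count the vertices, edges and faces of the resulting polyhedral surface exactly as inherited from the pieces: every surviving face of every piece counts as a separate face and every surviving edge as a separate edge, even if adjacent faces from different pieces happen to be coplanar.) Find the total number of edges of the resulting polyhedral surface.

A nonagonal antiprism: V=18, E=36, F=20.
Attach a hendecagonal pyramid (V=12, E=22, F=12) along a 3-gon: merge 3 vertices and 3 edges, delete both glued faces → V=27, E=55, F=30.
Check: V − E + F = 27 − 55 + 30 = 2.

55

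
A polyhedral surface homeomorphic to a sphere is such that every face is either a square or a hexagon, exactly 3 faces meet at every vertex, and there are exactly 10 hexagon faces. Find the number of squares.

Let x be the number of squares; then F = 10 + x.
Edge–face incidences: 2E = 6·10 + 4·x = 60 + 4x.
Every vertex has degree 3, so 3V = 2E.
Euler: V − E + F = 2 ⇒ (2E)/3 − E + (10 + x) = 2.
Multiply by 6: 2·(2E) − 3·(2E) + 6·(10 + x) = 12, i.e. 60 + 6x − (60 + 4x) = 12.
Collecting terms: 2x = 12, so x = 6.
Then 2E = 60 + 4·6 = 84, so E = 42, V = 2E/3 = 28, F = 10 + 6 = 16.

6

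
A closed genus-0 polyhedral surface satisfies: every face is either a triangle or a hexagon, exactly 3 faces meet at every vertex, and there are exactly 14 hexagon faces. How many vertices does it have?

32

Let x be the number of triangles; then F = 14 + x.
Edge–face incidences: 2E = 6·14 + 3·x = 84 + 3x.
Every vertex has degree 3, so 3V = 2E.
Euler: V − E + F = 2 ⇒ (2E)/3 − E + (14 + x) = 2.
Multiply by 6: 2·(2E) − 3·(2E) + 6·(14 + x) = 12, i.e. 84 + 6x − (84 + 3x) = 12.
Collecting terms: 3x = 12, so x = 4.
Then 2E = 84 + 3·4 = 96, so E = 48, V = 2E/3 = 32, F = 14 + 4 = 18.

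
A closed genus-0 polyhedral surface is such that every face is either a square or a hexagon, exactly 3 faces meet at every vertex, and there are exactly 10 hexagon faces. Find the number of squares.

Let x be the number of squares; then F = 10 + x.
Edge–face incidences: 2E = 6·10 + 4·x = 60 + 4x.
Every vertex has degree 3, so 3V = 2E.
Euler: V − E + F = 2 ⇒ (2E)/3 − E + (10 + x) = 2.
Multiply by 6: 2·(2E) − 3·(2E) + 6·(10 + x) = 12, i.e. 60 + 6x − (60 + 4x) = 12.
Collecting terms: 2x = 12, so x = 6.
Then 2E = 60 + 4·6 = 84, so E = 42, V = 2E/3 = 28, F = 10 + 6 = 16.

6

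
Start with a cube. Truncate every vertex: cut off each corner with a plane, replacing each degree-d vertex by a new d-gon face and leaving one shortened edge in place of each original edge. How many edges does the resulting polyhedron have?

The base solid has V = 8, E = 12, F = 6.
Truncation replaces each original edge-end by a new vertex, so V′ = 2E = 24.
Each original edge survives, and each old vertex of degree d contributes d new edges; summing degrees gives Σd = 2E, so E′ = E + 2E = 3E = 36.
Each original face survives and each original vertex becomes one new face: F′ = F + V = 14.

36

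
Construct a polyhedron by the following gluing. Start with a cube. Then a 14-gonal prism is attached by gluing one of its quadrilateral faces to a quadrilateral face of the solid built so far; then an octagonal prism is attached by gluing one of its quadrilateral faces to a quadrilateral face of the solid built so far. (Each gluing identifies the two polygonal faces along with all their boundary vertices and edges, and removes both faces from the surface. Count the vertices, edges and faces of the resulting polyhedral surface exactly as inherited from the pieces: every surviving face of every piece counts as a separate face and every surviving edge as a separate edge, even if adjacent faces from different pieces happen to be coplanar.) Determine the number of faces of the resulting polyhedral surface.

28

A cube: V=8, E=12, F=6.
Attach a 14-gonal prism (V=28, E=42, F=16) along a 4-gon: merge 4 vertices and 4 edges, delete both glued faces → V=32, E=50, F=20.
Attach an octagonal prism (V=16, E=24, F=10) along a 4-gon: merge 4 vertices and 4 edges, delete both glued faces → V=44, E=70, F=28.
Check: V − E + F = 44 − 70 + 28 = 2.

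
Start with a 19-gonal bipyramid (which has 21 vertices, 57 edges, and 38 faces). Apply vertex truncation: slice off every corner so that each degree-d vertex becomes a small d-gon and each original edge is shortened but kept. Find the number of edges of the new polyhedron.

171

Truncation replaces each original edge-end by a new vertex, so V′ = 2E = 114.
Each original edge survives, and each old vertex of degree d contributes d new edges; summing degrees gives Σd = 2E, so E′ = E + 2E = 3E = 171.
Each original face survives and each original vertex becomes one new face: F′ = F + V = 59.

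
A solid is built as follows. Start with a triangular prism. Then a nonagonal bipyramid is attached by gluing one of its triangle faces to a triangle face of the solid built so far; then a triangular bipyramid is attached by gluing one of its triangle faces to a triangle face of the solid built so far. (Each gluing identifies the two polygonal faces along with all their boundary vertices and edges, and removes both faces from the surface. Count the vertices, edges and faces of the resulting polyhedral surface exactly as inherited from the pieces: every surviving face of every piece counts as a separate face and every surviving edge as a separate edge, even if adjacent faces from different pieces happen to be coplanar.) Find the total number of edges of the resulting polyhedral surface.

A triangular prism: V=6, E=9, F=5.
Attach a nonagonal bipyramid (V=11, E=27, F=18) along a 3-gon: merge 3 vertices and 3 edges, delete both glued faces → V=14, E=33, F=21.
Attach a triangular bipyramid (V=5, E=9, F=6) along a 3-gon: merge 3 vertices and 3 edges, delete both glued faces → V=16, E=39, F=25.
Check: V − E + F = 16 − 39 + 25 = 2.

39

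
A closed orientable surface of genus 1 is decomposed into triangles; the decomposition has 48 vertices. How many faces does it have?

χ = 2 − 2·1 = 0, and every face is a triangle so 3F = 2E.
V − E + F = 0 with E = 3F/2 gives 48 − (3/2 − 1)·F = 0, so F = 96 and E = 144.

96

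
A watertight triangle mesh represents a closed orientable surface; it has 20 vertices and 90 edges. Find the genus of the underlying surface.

Every face is a triangle and each edge borders two faces, so 3F = 2·90, giving F = 60.
χ = V − E + F = 20 − 90 + 60 = -10.
For a closed orientable surface χ = 2 − 2g, so g = (2 − (-10))/2 = 6.

6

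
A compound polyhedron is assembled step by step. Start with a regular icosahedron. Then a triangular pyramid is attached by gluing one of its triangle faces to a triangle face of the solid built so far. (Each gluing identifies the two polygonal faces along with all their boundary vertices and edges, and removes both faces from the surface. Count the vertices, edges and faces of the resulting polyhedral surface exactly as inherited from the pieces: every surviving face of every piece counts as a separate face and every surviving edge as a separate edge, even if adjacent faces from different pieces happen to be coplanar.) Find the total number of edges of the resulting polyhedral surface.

33

A regular icosahedron: V=12, E=30, F=20.
Attach a triangular pyramid (V=4, E=6, F=4) along a 3-gon: merge 3 vertices and 3 edges, delete both glued faces → V=13, E=33, F=22.
Check: V − E + F = 13 − 33 + 22 = 2.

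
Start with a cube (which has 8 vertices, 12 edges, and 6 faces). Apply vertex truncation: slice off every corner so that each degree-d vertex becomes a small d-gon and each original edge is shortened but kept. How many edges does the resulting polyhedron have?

36

Truncation replaces each original edge-end by a new vertex, so V′ = 2E = 24.
Each original edge survives, and each old vertex of degree d contributes d new edges; summing degrees gives Σd = 2E, so E′ = E + 2E = 3E = 36.
Each original face survives and each original vertex becomes one new face: F′ = F + V = 14.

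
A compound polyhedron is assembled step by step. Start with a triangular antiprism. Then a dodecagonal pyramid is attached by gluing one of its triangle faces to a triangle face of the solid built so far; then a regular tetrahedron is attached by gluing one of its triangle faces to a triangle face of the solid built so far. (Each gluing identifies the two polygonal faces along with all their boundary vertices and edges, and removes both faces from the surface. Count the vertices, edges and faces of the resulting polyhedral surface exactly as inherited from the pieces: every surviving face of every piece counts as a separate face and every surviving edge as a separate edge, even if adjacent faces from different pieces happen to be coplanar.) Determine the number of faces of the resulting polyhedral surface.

A triangular antiprism: V=6, E=12, F=8.
Attach a dodecagonal pyramid (V=13, E=24, F=13) along a 3-gon: merge 3 vertices and 3 edges, delete both glued faces → V=16, E=33, F=19.
Attach a regular tetrahedron (V=4, E=6, F=4) along a 3-gon: merge 3 vertices and 3 edges, delete both glued faces → V=17, E=36, F=21.
Check: V − E + F = 17 − 36 + 21 = 2.

21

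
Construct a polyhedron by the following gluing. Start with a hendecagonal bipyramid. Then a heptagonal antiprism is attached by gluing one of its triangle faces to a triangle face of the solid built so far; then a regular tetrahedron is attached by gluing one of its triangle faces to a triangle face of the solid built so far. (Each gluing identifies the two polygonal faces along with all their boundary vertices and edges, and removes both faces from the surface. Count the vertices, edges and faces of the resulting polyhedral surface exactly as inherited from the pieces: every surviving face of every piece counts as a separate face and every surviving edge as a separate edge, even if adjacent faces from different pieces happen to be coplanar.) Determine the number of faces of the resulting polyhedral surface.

38

A hendecagonal bipyramid: V=13, E=33, F=22.
Attach a heptagonal antiprism (V=14, E=28, F=16) along a 3-gon: merge 3 vertices and 3 edges, delete both glued faces → V=24, E=58, F=36.
Attach a regular tetrahedron (V=4, E=6, F=4) along a 3-gon: merge 3 vertices and 3 edges, delete both glued faces → V=25, E=61, F=38.
Check: V − E + F = 25 − 61 + 38 = 2.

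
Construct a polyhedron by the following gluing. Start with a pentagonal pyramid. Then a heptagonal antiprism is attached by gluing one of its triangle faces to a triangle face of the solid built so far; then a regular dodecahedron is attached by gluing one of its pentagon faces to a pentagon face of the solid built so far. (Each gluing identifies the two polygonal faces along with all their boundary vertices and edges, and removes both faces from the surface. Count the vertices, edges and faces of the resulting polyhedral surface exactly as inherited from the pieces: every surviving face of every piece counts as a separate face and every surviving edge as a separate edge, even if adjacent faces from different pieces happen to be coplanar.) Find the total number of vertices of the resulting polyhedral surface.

A pentagonal pyramid: V=6, E=10, F=6.
Attach a heptagonal antiprism (V=14, E=28, F=16) along a 3-gon: merge 3 vertices and 3 edges, delete both glued faces → V=17, E=35, F=20.
Attach a regular dodecahedron (V=20, E=30, F=12) along a 5-gon: merge 5 vertices and 5 edges, delete both glued faces → V=32, E=60, F=30.
Check: V − E + F = 32 − 60 + 30 = 2.

32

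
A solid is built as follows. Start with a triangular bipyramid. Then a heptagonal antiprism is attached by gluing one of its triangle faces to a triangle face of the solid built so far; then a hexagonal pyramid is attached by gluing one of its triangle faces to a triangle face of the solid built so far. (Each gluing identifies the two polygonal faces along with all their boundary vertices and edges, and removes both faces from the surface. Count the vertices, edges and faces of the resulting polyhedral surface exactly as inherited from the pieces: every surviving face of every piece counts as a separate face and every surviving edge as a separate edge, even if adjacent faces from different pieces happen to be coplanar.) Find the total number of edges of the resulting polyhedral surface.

A triangular bipyramid: V=5, E=9, F=6.
Attach a heptagonal antiprism (V=14, E=28, F=16) along a 3-gon: merge 3 vertices and 3 edges, delete both glued faces → V=16, E=34, F=20.
Attach a hexagonal pyramid (V=7, E=12, F=7) along a 3-gon: merge 3 vertices and 3 edges, delete both glued faces → V=20, E=43, F=25.
Check: V − E + F = 20 − 43 + 25 = 2.

43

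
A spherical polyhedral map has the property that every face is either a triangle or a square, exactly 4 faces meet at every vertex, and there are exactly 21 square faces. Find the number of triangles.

Let x be the number of triangles; then F = 21 + x.
Edge–face incidences: 2E = 4·21 + 3·x = 84 + 3x.
Every vertex has degree 4, so 4V = 2E.
Euler: V − E + F = 2 ⇒ (2E)/4 − E + (21 + x) = 2.
Multiply by 8: 2·(2E) − 4·(2E) + 8·(21 + x) = 16, i.e. 168 + 8x − 2·(84 + 3x) = 16.
Collecting terms: 2x = 16, so x = 8.
Then 2E = 84 + 3·8 = 108, so E = 54, V = 2E/4 = 27, F = 21 + 8 = 29.

8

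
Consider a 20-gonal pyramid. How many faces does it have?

21

A pyramid on an n-gon base has one n-gon and n triangles: V = 20 + 1 = 21, E = 2·20 = 40, F = 20 + 1 = 21.
Check: V − E + F = 21 − 40 + 21 = 2.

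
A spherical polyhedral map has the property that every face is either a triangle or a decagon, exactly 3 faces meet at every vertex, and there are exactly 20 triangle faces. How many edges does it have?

Let x be the number of decagons; then F = 20 + x.
Edge–face incidences: 2E = 3·20 + 10·x = 60 + 10x.
Every vertex has degree 3, so 3V = 2E.
Euler: V − E + F = 2 ⇒ (2E)/3 − E + (20 + x) = 2.
Multiply by 6: 2·(2E) − 3·(2E) + 6·(20 + x) = 12, i.e. 120 + 6x − (60 + 10x) = 12.
Collecting terms: −4x + 60 = 12, so −4x = −48, so x = 12.
Then 2E = 60 + 10·12 = 180, so E = 90, V = 2E/3 = 60, F = 20 + 12 = 32.

90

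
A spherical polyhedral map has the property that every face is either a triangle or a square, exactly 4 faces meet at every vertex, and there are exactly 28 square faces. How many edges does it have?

68

Let x be the number of triangles; then F = 28 + x.
Edge–face incidences: 2E = 4·28 + 3·x = 112 + 3x.
Every vertex has degree 4, so 4V = 2E.
Euler: V − E + F = 2 ⇒ (2E)/4 − E + (28 + x) = 2.
Multiply by 8: 2·(2E) − 4·(2E) + 8·(28 + x) = 16, i.e. 224 + 8x − 2·(112 + 3x) = 16.
Collecting terms: 2x = 16, so x = 8.
Then 2E = 112 + 3·8 = 136, so E = 68, V = 2E/4 = 34, F = 28 + 8 = 36.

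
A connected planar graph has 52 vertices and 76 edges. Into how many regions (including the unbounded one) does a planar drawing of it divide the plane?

Euler's formula for a connected plane graph: V − E + F = 2, so F = 2 − 52 + 76 = 26.

26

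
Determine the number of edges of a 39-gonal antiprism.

An antiprism on an n-gon has two n-gon caps and 2n triangles: V = 2·39 = 78, E = 4·39 = 156, F = 2·39 + 2 = 80.

156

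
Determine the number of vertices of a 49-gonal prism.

98

A prism on an n-gon has two n-gon bases and n rectangular sides: V = 2·49 = 98, E = 3·49 = 147, F = 49 + 2 = 51.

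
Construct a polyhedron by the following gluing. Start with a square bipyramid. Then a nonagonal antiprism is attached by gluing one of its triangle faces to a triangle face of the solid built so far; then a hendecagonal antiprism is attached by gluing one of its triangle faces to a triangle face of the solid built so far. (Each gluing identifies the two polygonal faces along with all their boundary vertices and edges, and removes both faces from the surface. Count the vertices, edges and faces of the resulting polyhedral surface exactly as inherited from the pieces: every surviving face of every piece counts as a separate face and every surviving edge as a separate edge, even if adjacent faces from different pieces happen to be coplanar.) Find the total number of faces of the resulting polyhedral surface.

A square bipyramid: V=6, E=12, F=8.
Attach a nonagonal antiprism (V=18, E=36, F=20) along a 3-gon: merge 3 vertices and 3 edges, delete both glued faces → V=21, E=45, F=26.
Attach a hendecagonal antiprism (V=22, E=44, F=24) along a 3-gon: merge 3 vertices and 3 edges, delete both glued faces → V=40, E=86, F=48.
Check: V − E + F = 40 − 86 + 48 = 2.

48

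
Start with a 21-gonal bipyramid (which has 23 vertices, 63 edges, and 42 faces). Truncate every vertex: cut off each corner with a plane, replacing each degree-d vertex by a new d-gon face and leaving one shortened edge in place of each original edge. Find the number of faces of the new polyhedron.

Truncation replaces each original edge-end by a new vertex, so V′ = 2E = 126.
Each original edge survives, and each old vertex of degree d contributes d new edges; summing degrees gives Σd = 2E, so E′ = E + 2E = 3E = 189.
Each original face survives and each original vertex becomes one new face: F′ = F + V = 65.

65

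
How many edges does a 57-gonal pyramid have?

A pyramid on an n-gon base has one n-gon and n triangles: V = 57 + 1 = 58, E = 2·57 = 114, F = 57 + 1 = 58.

114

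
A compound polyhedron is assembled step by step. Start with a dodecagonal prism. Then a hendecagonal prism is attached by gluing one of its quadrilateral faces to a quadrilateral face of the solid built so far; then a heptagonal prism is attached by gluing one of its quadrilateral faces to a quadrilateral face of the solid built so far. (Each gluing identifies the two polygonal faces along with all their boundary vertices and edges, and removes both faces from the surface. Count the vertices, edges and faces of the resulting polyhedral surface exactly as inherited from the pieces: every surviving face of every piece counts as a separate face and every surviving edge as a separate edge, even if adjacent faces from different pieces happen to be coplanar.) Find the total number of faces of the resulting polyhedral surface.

A dodecagonal prism: V=24, E=36, F=14.
Attach a hendecagonal prism (V=22, E=33, F=13) along a 4-gon: merge 4 vertices and 4 edges, delete both glued faces → V=42, E=65, F=25.
Attach a heptagonal prism (V=14, E=21, F=9) along a 4-gon: merge 4 vertices and 4 edges, delete both glued faces → V=52, E=82, F=32.
Check: V − E + F = 52 − 82 + 32 = 2.

32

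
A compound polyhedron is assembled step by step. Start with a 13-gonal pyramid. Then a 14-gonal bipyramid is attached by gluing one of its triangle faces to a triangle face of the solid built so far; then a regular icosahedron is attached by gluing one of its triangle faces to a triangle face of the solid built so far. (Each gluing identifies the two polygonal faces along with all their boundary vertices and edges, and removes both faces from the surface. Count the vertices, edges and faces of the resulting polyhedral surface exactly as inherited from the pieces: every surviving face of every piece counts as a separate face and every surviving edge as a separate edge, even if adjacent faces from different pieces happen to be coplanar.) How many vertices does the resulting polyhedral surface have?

36

A 13-gonal pyramid: V=14, E=26, F=14.
Attach a 14-gonal bipyramid (V=16, E=42, F=28) along a 3-gon: merge 3 vertices and 3 edges, delete both glued faces → V=27, E=65, F=40.
Attach a regular icosahedron (V=12, E=30, F=20) along a 3-gon: merge 3 vertices and 3 edges, delete both glued faces → V=36, E=92, F=58.
Check: V − E + F = 36 − 92 + 58 = 2.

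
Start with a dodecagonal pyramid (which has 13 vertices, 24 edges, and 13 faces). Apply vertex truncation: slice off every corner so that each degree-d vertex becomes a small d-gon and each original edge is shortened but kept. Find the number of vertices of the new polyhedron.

48

Truncation replaces each original edge-end by a new vertex, so V′ = 2E = 48.
Each original edge survives, and each old vertex of degree d contributes d new edges; summing degrees gives Σd = 2E, so E′ = E + 2E = 3E = 72.
Each original face survives and each original vertex becomes one new face: F′ = F + V = 26.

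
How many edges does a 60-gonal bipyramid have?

A bipyramid over an n-gon has 2n triangular faces and n + 2 vertices: V = 60 + 2 = 62, E = 3·60 = 180, F = 2·60 = 120.

180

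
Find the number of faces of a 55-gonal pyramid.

56

A pyramid on an n-gon base has one n-gon and n triangles: V = 55 + 1 = 56, E = 2·55 = 110, F = 55 + 1 = 56.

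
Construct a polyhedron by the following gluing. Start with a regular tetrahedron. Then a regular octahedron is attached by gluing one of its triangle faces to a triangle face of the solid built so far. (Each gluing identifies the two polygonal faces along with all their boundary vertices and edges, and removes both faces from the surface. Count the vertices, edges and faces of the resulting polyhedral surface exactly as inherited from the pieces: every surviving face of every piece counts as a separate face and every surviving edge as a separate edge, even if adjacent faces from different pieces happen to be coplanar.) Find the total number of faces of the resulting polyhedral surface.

10

A regular tetrahedron: V=4, E=6, F=4.
Attach a regular octahedron (V=6, E=12, F=8) along a 3-gon: merge 3 vertices and 3 edges, delete both glued faces → V=7, E=15, F=10.
Check: V − E + F = 7 − 15 + 10 = 2.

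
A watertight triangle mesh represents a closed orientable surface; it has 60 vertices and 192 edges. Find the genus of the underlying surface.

3

Every face is a triangle and each edge borders two faces, so 3F = 2·192, giving F = 128.
χ = V − E + F = 60 − 192 + 128 = -4.
For a closed orientable surface χ = 2 − 2g, so g = (2 − (-4))/2 = 3.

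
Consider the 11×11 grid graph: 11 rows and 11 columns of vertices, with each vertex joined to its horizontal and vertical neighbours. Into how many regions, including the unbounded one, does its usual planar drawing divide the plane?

The grid has V = 11·11 = 121 vertices and E = 11·10 + 11·10 = 220 edges.
F = 2 − V + E = 2 − 121 + 220 = 101.

101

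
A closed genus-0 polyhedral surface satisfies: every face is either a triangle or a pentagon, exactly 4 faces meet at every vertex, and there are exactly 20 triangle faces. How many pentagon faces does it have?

Let x be the number of pentagons; then F = 20 + x.
Edge–face incidences: 2E = 3·20 + 5·x = 60 + 5x.
Every vertex has degree 4, so 4V = 2E.
Euler: V − E + F = 2 ⇒ (2E)/4 − E + (20 + x) = 2.
Multiply by 8: 2·(2E) − 4·(2E) + 8·(20 + x) = 16, i.e. 160 + 8x − 2·(60 + 5x) = 16.
Collecting terms: −2x + 40 = 16, so −2x = −24, so x = 12.
Then 2E = 60 + 5·12 = 120, so E = 60, V = 2E/4 = 30, F = 20 + 12 = 32.

12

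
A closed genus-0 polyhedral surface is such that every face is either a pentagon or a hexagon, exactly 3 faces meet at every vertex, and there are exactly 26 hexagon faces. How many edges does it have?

Let x be the number of pentagons; then F = 26 + x.
Edge–face incidences: 2E = 6·26 + 5·x = 156 + 5x.
Every vertex has degree 3, so 3V = 2E.
Euler: V − E + F = 2 ⇒ (2E)/3 − E + (26 + x) = 2.
Multiply by 6: 2·(2E) − 3·(2E) + 6·(26 + x) = 12, i.e. 156 + 6x − (156 + 5x) = 12.
Collecting terms: x = 12.
Then 2E = 156 + 5·12 = 216, so E = 108, V = 2E/3 = 72, F = 26 + 12 = 38.

108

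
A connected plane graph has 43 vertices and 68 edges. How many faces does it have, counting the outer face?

27

Euler's formula for a connected plane graph: V − E + F = 2, so F = 2 − 43 + 68 = 27.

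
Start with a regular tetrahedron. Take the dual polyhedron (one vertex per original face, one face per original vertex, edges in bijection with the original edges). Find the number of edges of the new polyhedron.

6

The base solid has V = 4, E = 6, F = 4.
The dual swaps V and F and preserves E: V′ = F = 4, E′ = E = 6, F′ = V = 4.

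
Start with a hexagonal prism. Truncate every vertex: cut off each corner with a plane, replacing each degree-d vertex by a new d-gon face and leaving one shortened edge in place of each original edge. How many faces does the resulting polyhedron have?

20

The base solid has V = 12, E = 18, F = 8.
Truncation replaces each original edge-end by a new vertex, so V′ = 2E = 36.
Each original edge survives, and each old vertex of degree d contributes d new edges; summing degrees gives Σd = 2E, so E′ = E + 2E = 3E = 54.
Each original face survives and each original vertex becomes one new face: F′ = F + V = 20.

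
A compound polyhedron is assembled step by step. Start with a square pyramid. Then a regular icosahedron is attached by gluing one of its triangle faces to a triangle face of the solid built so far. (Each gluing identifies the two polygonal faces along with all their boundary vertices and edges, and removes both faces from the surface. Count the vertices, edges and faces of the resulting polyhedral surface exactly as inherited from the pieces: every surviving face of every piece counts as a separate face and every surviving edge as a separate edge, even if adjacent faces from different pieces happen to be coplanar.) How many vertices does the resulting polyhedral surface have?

14

A square pyramid: V=5, E=8, F=5.
Attach a regular icosahedron (V=12, E=30, F=20) along a 3-gon: merge 3 vertices and 3 edges, delete both glued faces → V=14, E=35, F=23.
Check: V − E + F = 14 − 35 + 23 = 2.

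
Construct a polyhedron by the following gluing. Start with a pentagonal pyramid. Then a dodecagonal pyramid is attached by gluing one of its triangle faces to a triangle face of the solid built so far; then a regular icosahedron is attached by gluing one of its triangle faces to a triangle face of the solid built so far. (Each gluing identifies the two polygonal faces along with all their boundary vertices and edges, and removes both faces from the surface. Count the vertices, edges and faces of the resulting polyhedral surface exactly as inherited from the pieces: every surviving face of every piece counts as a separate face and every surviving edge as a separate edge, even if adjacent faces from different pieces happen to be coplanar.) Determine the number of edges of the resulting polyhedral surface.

58

A pentagonal pyramid: V=6, E=10, F=6.
Attach a dodecagonal pyramid (V=13, E=24, F=13) along a 3-gon: merge 3 vertices and 3 edges, delete both glued faces → V=16, E=31, F=17.
Attach a regular icosahedron (V=12, E=30, F=20) along a 3-gon: merge 3 vertices and 3 edges, delete both glued faces → V=25, E=58, F=35.
Check: V − E + F = 25 − 58 + 35 = 2.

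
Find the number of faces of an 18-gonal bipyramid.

36

A bipyramid over an n-gon has 2n triangular faces and n + 2 vertices: V = 18 + 2 = 20, E = 3·18 = 54, F = 2·18 = 36.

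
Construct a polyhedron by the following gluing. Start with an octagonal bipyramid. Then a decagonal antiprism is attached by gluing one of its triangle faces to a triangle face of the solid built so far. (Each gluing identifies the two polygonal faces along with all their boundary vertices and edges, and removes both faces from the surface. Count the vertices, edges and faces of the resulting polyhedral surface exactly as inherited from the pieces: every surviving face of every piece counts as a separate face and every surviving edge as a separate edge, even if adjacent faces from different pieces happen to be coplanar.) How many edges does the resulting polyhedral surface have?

An octagonal bipyramid: V=10, E=24, F=16.
Attach a decagonal antiprism (V=20, E=40, F=22) along a 3-gon: merge 3 vertices and 3 edges, delete both glued faces → V=27, E=61, F=36.
Check: V − E + F = 27 − 61 + 36 = 2.

61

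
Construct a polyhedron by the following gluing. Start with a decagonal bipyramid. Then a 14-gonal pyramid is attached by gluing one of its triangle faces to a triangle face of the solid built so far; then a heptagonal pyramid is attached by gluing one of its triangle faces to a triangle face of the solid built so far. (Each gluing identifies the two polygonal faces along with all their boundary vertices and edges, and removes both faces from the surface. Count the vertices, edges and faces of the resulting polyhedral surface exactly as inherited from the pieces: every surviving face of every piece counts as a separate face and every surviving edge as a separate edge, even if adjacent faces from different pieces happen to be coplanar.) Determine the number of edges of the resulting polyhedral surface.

66

A decagonal bipyramid: V=12, E=30, F=20.
Attach a 14-gonal pyramid (V=15, E=28, F=15) along a 3-gon: merge 3 vertices and 3 edges, delete both glued faces → V=24, E=55, F=33.
Attach a heptagonal pyramid (V=8, E=14, F=8) along a 3-gon: merge 3 vertices and 3 edges, delete both glued faces → V=29, E=66, F=39.
Check: V − E + F = 29 − 66 + 39 = 2.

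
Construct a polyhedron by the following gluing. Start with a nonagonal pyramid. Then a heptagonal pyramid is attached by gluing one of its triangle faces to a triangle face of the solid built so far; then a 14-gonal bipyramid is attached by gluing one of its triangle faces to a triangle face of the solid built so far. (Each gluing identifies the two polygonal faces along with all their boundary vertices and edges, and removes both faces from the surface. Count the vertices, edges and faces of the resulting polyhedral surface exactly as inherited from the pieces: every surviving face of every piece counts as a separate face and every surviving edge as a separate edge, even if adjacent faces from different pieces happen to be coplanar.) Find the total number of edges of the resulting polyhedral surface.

A nonagonal pyramid: V=10, E=18, F=10.
Attach a heptagonal pyramid (V=8, E=14, F=8) along a 3-gon: merge 3 vertices and 3 edges, delete both glued faces → V=15, E=29, F=16.
Attach a 14-gonal bipyramid (V=16, E=42, F=28) along a 3-gon: merge 3 vertices and 3 edges, delete both glued faces → V=28, E=68, F=42.
Check: V − E + F = 28 − 68 + 42 = 2.

68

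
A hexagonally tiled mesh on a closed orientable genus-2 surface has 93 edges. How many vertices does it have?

60

χ = 2 − 2·2 = -2, and every face is a hexagon so 6F = 2E.
F = 2E/6 = 31. Then V = -2 + E − F = -2 + 93 − 31 = 60.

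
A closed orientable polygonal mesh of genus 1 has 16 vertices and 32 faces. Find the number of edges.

48

For a closed orientable surface of genus 1, χ = 2 − 2·1 = 0.
E = V + F − (0) = 16 + 32 − (0) = 48.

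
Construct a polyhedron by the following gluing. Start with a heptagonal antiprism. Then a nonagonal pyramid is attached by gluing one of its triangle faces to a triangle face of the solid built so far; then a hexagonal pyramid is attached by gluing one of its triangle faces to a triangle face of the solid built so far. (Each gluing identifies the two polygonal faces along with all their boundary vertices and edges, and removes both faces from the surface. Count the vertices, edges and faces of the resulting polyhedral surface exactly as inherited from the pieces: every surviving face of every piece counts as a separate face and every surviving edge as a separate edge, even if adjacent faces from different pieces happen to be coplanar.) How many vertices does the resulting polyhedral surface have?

25

A heptagonal antiprism: V=14, E=28, F=16.
Attach a nonagonal pyramid (V=10, E=18, F=10) along a 3-gon: merge 3 vertices and 3 edges, delete both glued faces → V=21, E=43, F=24.
Attach a hexagonal pyramid (V=7, E=12, F=7) along a 3-gon: merge 3 vertices and 3 edges, delete both glued faces → V=25, E=52, F=29.
Check: V − E + F = 25 − 52 + 29 = 2.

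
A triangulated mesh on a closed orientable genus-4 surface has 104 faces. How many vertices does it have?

46

χ = 2 − 2·4 = -6, and every face is a triangle so 3F = 2E.
E = 3·104/2 = 156. Then V = -6 + E − F = -6 + 156 − 104 = 46.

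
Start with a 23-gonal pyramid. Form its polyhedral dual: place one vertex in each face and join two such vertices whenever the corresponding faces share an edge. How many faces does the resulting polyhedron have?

24

The base solid has V = 24, E = 46, F = 24.
The dual swaps V and F and preserves E: V′ = F = 24, E′ = E = 46, F′ = V = 24.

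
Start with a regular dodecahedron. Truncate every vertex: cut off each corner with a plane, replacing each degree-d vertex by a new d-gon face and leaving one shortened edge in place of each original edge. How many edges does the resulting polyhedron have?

The base solid has V = 20, E = 30, F = 12.
Truncation replaces each original edge-end by a new vertex, so V′ = 2E = 60.
Each original edge survives, and each old vertex of degree d contributes d new edges; summing degrees gives Σd = 2E, so E′ = E + 2E = 3E = 90.
Each original face survives and each original vertex becomes one new face: F′ = F + V = 32.

90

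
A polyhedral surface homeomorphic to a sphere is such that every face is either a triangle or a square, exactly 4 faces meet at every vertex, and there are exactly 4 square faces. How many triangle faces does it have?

8

Let x be the number of triangles; then F = 4 + x.
Edge–face incidences: 2E = 4·4 + 3·x = 16 + 3x.
Every vertex has degree 4, so 4V = 2E.
Euler: V − E + F = 2 ⇒ (2E)/4 − E + (4 + x) = 2.
Multiply by 8: 2·(2E) − 4·(2E) + 8·(4 + x) = 16, i.e. 32 + 8x − 2·(16 + 3x) = 16.
Collecting terms: 2x = 16, so x = 8.
Then 2E = 16 + 3·8 = 40, so E = 20, V = 2E/4 = 10, F = 4 + 8 = 12.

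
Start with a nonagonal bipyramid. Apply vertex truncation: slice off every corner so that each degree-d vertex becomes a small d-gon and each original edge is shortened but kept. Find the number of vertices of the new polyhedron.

The base solid has V = 11, E = 27, F = 18.
Truncation replaces each original edge-end by a new vertex, so V′ = 2E = 54.
Each original edge survives, and each old vertex of degree d contributes d new edges; summing degrees gives Σd = 2E, so E′ = E + 2E = 3E = 81.
Each original face survives and each original vertex becomes one new face: F′ = F + V = 29.

54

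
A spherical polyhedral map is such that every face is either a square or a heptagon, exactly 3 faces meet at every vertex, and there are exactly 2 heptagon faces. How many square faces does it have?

Let x be the number of squares; then F = 2 + x.
Edge–face incidences: 2E = 7·2 + 4·x = 14 + 4x.
Every vertex has degree 3, so 3V = 2E.
Euler: V − E + F = 2 ⇒ (2E)/3 − E + (2 + x) = 2.
Multiply by 6: 2·(2E) − 3·(2E) + 6·(2 + x) = 12, i.e. 12 + 6x − (14 + 4x) = 12.
Collecting terms: 2x − 2 = 12, so 2x = 14, so x = 7.
Then 2E = 14 + 4·7 = 42, so E = 21, V = 2E/3 = 14, F = 2 + 7 = 9.

7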